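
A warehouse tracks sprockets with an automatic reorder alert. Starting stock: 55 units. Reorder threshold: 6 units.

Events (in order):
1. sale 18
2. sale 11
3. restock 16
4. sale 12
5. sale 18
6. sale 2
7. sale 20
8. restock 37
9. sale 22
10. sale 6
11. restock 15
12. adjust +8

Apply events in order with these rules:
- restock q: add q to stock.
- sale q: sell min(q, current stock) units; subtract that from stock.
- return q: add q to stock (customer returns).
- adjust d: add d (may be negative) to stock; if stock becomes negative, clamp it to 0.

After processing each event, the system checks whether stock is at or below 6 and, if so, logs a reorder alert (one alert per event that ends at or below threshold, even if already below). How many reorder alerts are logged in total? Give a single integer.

Answer: 1

Derivation:
Processing events:
Start: stock = 55
  Event 1 (sale 18): sell min(18,55)=18. stock: 55 - 18 = 37. total_sold = 18
  Event 2 (sale 11): sell min(11,37)=11. stock: 37 - 11 = 26. total_sold = 29
  Event 3 (restock 16): 26 + 16 = 42
  Event 4 (sale 12): sell min(12,42)=12. stock: 42 - 12 = 30. total_sold = 41
  Event 5 (sale 18): sell min(18,30)=18. stock: 30 - 18 = 12. total_sold = 59
  Event 6 (sale 2): sell min(2,12)=2. stock: 12 - 2 = 10. total_sold = 61
  Event 7 (sale 20): sell min(20,10)=10. stock: 10 - 10 = 0. total_sold = 71
  Event 8 (restock 37): 0 + 37 = 37
  Event 9 (sale 22): sell min(22,37)=22. stock: 37 - 22 = 15. total_sold = 93
  Event 10 (sale 6): sell min(6,15)=6. stock: 15 - 6 = 9. total_sold = 99
  Event 11 (restock 15): 9 + 15 = 24
  Event 12 (adjust +8): 24 + 8 = 32
Final: stock = 32, total_sold = 99

Checking against threshold 6:
  After event 1: stock=37 > 6
  After event 2: stock=26 > 6
  After event 3: stock=42 > 6
  After event 4: stock=30 > 6
  After event 5: stock=12 > 6
  After event 6: stock=10 > 6
  After event 7: stock=0 <= 6 -> ALERT
  After event 8: stock=37 > 6
  After event 9: stock=15 > 6
  After event 10: stock=9 > 6
  After event 11: stock=24 > 6
  After event 12: stock=32 > 6
Alert events: [7]. Count = 1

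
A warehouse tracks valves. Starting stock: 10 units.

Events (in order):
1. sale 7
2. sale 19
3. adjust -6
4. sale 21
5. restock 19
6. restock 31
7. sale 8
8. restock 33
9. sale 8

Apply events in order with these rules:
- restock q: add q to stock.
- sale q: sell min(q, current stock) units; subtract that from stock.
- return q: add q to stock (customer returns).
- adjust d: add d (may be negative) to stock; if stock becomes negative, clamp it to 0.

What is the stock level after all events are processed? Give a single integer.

Answer: 67

Derivation:
Processing events:
Start: stock = 10
  Event 1 (sale 7): sell min(7,10)=7. stock: 10 - 7 = 3. total_sold = 7
  Event 2 (sale 19): sell min(19,3)=3. stock: 3 - 3 = 0. total_sold = 10
  Event 3 (adjust -6): 0 + -6 = 0 (clamped to 0)
  Event 4 (sale 21): sell min(21,0)=0. stock: 0 - 0 = 0. total_sold = 10
  Event 5 (restock 19): 0 + 19 = 19
  Event 6 (restock 31): 19 + 31 = 50
  Event 7 (sale 8): sell min(8,50)=8. stock: 50 - 8 = 42. total_sold = 18
  Event 8 (restock 33): 42 + 33 = 75
  Event 9 (sale 8): sell min(8,75)=8. stock: 75 - 8 = 67. total_sold = 26
Final: stock = 67, total_sold = 26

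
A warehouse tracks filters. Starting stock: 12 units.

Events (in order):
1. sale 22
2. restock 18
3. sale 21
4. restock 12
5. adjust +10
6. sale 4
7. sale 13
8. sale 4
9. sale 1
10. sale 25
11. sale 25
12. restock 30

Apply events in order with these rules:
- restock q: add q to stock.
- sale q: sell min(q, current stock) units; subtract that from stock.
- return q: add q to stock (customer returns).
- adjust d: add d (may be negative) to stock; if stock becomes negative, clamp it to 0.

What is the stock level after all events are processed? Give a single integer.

Processing events:
Start: stock = 12
  Event 1 (sale 22): sell min(22,12)=12. stock: 12 - 12 = 0. total_sold = 12
  Event 2 (restock 18): 0 + 18 = 18
  Event 3 (sale 21): sell min(21,18)=18. stock: 18 - 18 = 0. total_sold = 30
  Event 4 (restock 12): 0 + 12 = 12
  Event 5 (adjust +10): 12 + 10 = 22
  Event 6 (sale 4): sell min(4,22)=4. stock: 22 - 4 = 18. total_sold = 34
  Event 7 (sale 13): sell min(13,18)=13. stock: 18 - 13 = 5. total_sold = 47
  Event 8 (sale 4): sell min(4,5)=4. stock: 5 - 4 = 1. total_sold = 51
  Event 9 (sale 1): sell min(1,1)=1. stock: 1 - 1 = 0. total_sold = 52
  Event 10 (sale 25): sell min(25,0)=0. stock: 0 - 0 = 0. total_sold = 52
  Event 11 (sale 25): sell min(25,0)=0. stock: 0 - 0 = 0. total_sold = 52
  Event 12 (restock 30): 0 + 30 = 30
Final: stock = 30, total_sold = 52

Answer: 30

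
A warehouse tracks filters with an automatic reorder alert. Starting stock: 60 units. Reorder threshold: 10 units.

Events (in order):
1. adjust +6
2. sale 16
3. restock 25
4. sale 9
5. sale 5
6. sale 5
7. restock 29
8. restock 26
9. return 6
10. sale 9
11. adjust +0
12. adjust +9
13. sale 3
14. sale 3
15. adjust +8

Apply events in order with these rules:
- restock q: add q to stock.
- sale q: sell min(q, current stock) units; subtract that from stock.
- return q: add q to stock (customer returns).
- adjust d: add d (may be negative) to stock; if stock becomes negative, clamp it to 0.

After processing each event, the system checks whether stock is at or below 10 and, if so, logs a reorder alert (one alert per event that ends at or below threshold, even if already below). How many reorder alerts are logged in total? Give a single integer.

Processing events:
Start: stock = 60
  Event 1 (adjust +6): 60 + 6 = 66
  Event 2 (sale 16): sell min(16,66)=16. stock: 66 - 16 = 50. total_sold = 16
  Event 3 (restock 25): 50 + 25 = 75
  Event 4 (sale 9): sell min(9,75)=9. stock: 75 - 9 = 66. total_sold = 25
  Event 5 (sale 5): sell min(5,66)=5. stock: 66 - 5 = 61. total_sold = 30
  Event 6 (sale 5): sell min(5,61)=5. stock: 61 - 5 = 56. total_sold = 35
  Event 7 (restock 29): 56 + 29 = 85
  Event 8 (restock 26): 85 + 26 = 111
  Event 9 (return 6): 111 + 6 = 117
  Event 10 (sale 9): sell min(9,117)=9. stock: 117 - 9 = 108. total_sold = 44
  Event 11 (adjust +0): 108 + 0 = 108
  Event 12 (adjust +9): 108 + 9 = 117
  Event 13 (sale 3): sell min(3,117)=3. stock: 117 - 3 = 114. total_sold = 47
  Event 14 (sale 3): sell min(3,114)=3. stock: 114 - 3 = 111. total_sold = 50
  Event 15 (adjust +8): 111 + 8 = 119
Final: stock = 119, total_sold = 50

Checking against threshold 10:
  After event 1: stock=66 > 10
  After event 2: stock=50 > 10
  After event 3: stock=75 > 10
  After event 4: stock=66 > 10
  After event 5: stock=61 > 10
  After event 6: stock=56 > 10
  After event 7: stock=85 > 10
  After event 8: stock=111 > 10
  After event 9: stock=117 > 10
  After event 10: stock=108 > 10
  After event 11: stock=108 > 10
  After event 12: stock=117 > 10
  After event 13: stock=114 > 10
  After event 14: stock=111 > 10
  After event 15: stock=119 > 10
Alert events: []. Count = 0

Answer: 0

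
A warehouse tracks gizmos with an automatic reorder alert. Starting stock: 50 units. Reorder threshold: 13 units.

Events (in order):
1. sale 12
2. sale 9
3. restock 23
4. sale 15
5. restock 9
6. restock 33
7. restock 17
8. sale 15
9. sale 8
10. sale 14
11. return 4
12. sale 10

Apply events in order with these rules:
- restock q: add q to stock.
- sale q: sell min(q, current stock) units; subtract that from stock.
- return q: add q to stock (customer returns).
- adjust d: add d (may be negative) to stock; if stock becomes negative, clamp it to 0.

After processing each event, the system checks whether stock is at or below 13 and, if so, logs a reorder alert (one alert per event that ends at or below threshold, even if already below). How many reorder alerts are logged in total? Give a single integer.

Answer: 0

Derivation:
Processing events:
Start: stock = 50
  Event 1 (sale 12): sell min(12,50)=12. stock: 50 - 12 = 38. total_sold = 12
  Event 2 (sale 9): sell min(9,38)=9. stock: 38 - 9 = 29. total_sold = 21
  Event 3 (restock 23): 29 + 23 = 52
  Event 4 (sale 15): sell min(15,52)=15. stock: 52 - 15 = 37. total_sold = 36
  Event 5 (restock 9): 37 + 9 = 46
  Event 6 (restock 33): 46 + 33 = 79
  Event 7 (restock 17): 79 + 17 = 96
  Event 8 (sale 15): sell min(15,96)=15. stock: 96 - 15 = 81. total_sold = 51
  Event 9 (sale 8): sell min(8,81)=8. stock: 81 - 8 = 73. total_sold = 59
  Event 10 (sale 14): sell min(14,73)=14. stock: 73 - 14 = 59. total_sold = 73
  Event 11 (return 4): 59 + 4 = 63
  Event 12 (sale 10): sell min(10,63)=10. stock: 63 - 10 = 53. total_sold = 83
Final: stock = 53, total_sold = 83

Checking against threshold 13:
  After event 1: stock=38 > 13
  After event 2: stock=29 > 13
  After event 3: stock=52 > 13
  After event 4: stock=37 > 13
  After event 5: stock=46 > 13
  After event 6: stock=79 > 13
  After event 7: stock=96 > 13
  After event 8: stock=81 > 13
  After event 9: stock=73 > 13
  After event 10: stock=59 > 13
  After event 11: stock=63 > 13
  After event 12: stock=53 > 13
Alert events: []. Count = 0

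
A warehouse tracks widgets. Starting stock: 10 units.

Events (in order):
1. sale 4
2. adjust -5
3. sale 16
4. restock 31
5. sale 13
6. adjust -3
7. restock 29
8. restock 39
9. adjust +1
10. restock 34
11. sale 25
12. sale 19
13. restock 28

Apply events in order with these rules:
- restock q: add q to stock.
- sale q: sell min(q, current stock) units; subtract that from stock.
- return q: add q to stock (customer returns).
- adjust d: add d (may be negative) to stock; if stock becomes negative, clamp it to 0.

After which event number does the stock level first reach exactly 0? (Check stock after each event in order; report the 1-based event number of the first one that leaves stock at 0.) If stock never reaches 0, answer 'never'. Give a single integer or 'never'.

Answer: 3

Derivation:
Processing events:
Start: stock = 10
  Event 1 (sale 4): sell min(4,10)=4. stock: 10 - 4 = 6. total_sold = 4
  Event 2 (adjust -5): 6 + -5 = 1
  Event 3 (sale 16): sell min(16,1)=1. stock: 1 - 1 = 0. total_sold = 5
  Event 4 (restock 31): 0 + 31 = 31
  Event 5 (sale 13): sell min(13,31)=13. stock: 31 - 13 = 18. total_sold = 18
  Event 6 (adjust -3): 18 + -3 = 15
  Event 7 (restock 29): 15 + 29 = 44
  Event 8 (restock 39): 44 + 39 = 83
  Event 9 (adjust +1): 83 + 1 = 84
  Event 10 (restock 34): 84 + 34 = 118
  Event 11 (sale 25): sell min(25,118)=25. stock: 118 - 25 = 93. total_sold = 43
  Event 12 (sale 19): sell min(19,93)=19. stock: 93 - 19 = 74. total_sold = 62
  Event 13 (restock 28): 74 + 28 = 102
Final: stock = 102, total_sold = 62

First zero at event 3.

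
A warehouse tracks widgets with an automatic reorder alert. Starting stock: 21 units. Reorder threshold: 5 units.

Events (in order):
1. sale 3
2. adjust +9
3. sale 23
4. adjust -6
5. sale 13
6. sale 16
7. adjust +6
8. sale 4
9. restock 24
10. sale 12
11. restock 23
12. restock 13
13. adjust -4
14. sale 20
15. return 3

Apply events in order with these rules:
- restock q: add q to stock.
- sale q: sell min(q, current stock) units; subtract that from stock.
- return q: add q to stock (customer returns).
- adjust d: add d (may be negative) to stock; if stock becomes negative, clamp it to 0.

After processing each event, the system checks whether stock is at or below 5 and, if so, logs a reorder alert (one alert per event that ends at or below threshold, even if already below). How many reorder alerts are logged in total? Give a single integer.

Processing events:
Start: stock = 21
  Event 1 (sale 3): sell min(3,21)=3. stock: 21 - 3 = 18. total_sold = 3
  Event 2 (adjust +9): 18 + 9 = 27
  Event 3 (sale 23): sell min(23,27)=23. stock: 27 - 23 = 4. total_sold = 26
  Event 4 (adjust -6): 4 + -6 = 0 (clamped to 0)
  Event 5 (sale 13): sell min(13,0)=0. stock: 0 - 0 = 0. total_sold = 26
  Event 6 (sale 16): sell min(16,0)=0. stock: 0 - 0 = 0. total_sold = 26
  Event 7 (adjust +6): 0 + 6 = 6
  Event 8 (sale 4): sell min(4,6)=4. stock: 6 - 4 = 2. total_sold = 30
  Event 9 (restock 24): 2 + 24 = 26
  Event 10 (sale 12): sell min(12,26)=12. stock: 26 - 12 = 14. total_sold = 42
  Event 11 (restock 23): 14 + 23 = 37
  Event 12 (restock 13): 37 + 13 = 50
  Event 13 (adjust -4): 50 + -4 = 46
  Event 14 (sale 20): sell min(20,46)=20. stock: 46 - 20 = 26. total_sold = 62
  Event 15 (return 3): 26 + 3 = 29
Final: stock = 29, total_sold = 62

Checking against threshold 5:
  After event 1: stock=18 > 5
  After event 2: stock=27 > 5
  After event 3: stock=4 <= 5 -> ALERT
  After event 4: stock=0 <= 5 -> ALERT
  After event 5: stock=0 <= 5 -> ALERT
  After event 6: stock=0 <= 5 -> ALERT
  After event 7: stock=6 > 5
  After event 8: stock=2 <= 5 -> ALERT
  After event 9: stock=26 > 5
  After event 10: stock=14 > 5
  After event 11: stock=37 > 5
  After event 12: stock=50 > 5
  After event 13: stock=46 > 5
  After event 14: stock=26 > 5
  After event 15: stock=29 > 5
Alert events: [3, 4, 5, 6, 8]. Count = 5

Answer: 5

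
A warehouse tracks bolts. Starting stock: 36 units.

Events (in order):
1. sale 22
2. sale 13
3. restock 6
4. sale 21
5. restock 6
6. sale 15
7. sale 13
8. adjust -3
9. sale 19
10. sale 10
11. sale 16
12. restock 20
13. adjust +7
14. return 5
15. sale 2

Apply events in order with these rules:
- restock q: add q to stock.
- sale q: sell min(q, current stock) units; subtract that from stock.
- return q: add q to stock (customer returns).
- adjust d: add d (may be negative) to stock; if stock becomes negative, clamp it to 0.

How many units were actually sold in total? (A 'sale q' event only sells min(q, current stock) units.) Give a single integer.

Processing events:
Start: stock = 36
  Event 1 (sale 22): sell min(22,36)=22. stock: 36 - 22 = 14. total_sold = 22
  Event 2 (sale 13): sell min(13,14)=13. stock: 14 - 13 = 1. total_sold = 35
  Event 3 (restock 6): 1 + 6 = 7
  Event 4 (sale 21): sell min(21,7)=7. stock: 7 - 7 = 0. total_sold = 42
  Event 5 (restock 6): 0 + 6 = 6
  Event 6 (sale 15): sell min(15,6)=6. stock: 6 - 6 = 0. total_sold = 48
  Event 7 (sale 13): sell min(13,0)=0. stock: 0 - 0 = 0. total_sold = 48
  Event 8 (adjust -3): 0 + -3 = 0 (clamped to 0)
  Event 9 (sale 19): sell min(19,0)=0. stock: 0 - 0 = 0. total_sold = 48
  Event 10 (sale 10): sell min(10,0)=0. stock: 0 - 0 = 0. total_sold = 48
  Event 11 (sale 16): sell min(16,0)=0. stock: 0 - 0 = 0. total_sold = 48
  Event 12 (restock 20): 0 + 20 = 20
  Event 13 (adjust +7): 20 + 7 = 27
  Event 14 (return 5): 27 + 5 = 32
  Event 15 (sale 2): sell min(2,32)=2. stock: 32 - 2 = 30. total_sold = 50
Final: stock = 30, total_sold = 50

Answer: 50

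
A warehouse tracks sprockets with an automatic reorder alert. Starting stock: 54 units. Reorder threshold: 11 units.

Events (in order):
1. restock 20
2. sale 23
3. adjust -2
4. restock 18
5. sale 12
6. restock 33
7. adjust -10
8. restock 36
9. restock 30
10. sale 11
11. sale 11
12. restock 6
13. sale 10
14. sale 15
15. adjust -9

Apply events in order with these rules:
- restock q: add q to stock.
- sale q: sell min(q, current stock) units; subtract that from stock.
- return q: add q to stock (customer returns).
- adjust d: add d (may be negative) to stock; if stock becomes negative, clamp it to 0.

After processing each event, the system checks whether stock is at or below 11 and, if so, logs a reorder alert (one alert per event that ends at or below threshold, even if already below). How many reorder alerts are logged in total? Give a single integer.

Processing events:
Start: stock = 54
  Event 1 (restock 20): 54 + 20 = 74
  Event 2 (sale 23): sell min(23,74)=23. stock: 74 - 23 = 51. total_sold = 23
  Event 3 (adjust -2): 51 + -2 = 49
  Event 4 (restock 18): 49 + 18 = 67
  Event 5 (sale 12): sell min(12,67)=12. stock: 67 - 12 = 55. total_sold = 35
  Event 6 (restock 33): 55 + 33 = 88
  Event 7 (adjust -10): 88 + -10 = 78
  Event 8 (restock 36): 78 + 36 = 114
  Event 9 (restock 30): 114 + 30 = 144
  Event 10 (sale 11): sell min(11,144)=11. stock: 144 - 11 = 133. total_sold = 46
  Event 11 (sale 11): sell min(11,133)=11. stock: 133 - 11 = 122. total_sold = 57
  Event 12 (restock 6): 122 + 6 = 128
  Event 13 (sale 10): sell min(10,128)=10. stock: 128 - 10 = 118. total_sold = 67
  Event 14 (sale 15): sell min(15,118)=15. stock: 118 - 15 = 103. total_sold = 82
  Event 15 (adjust -9): 103 + -9 = 94
Final: stock = 94, total_sold = 82

Checking against threshold 11:
  After event 1: stock=74 > 11
  After event 2: stock=51 > 11
  After event 3: stock=49 > 11
  After event 4: stock=67 > 11
  After event 5: stock=55 > 11
  After event 6: stock=88 > 11
  After event 7: stock=78 > 11
  After event 8: stock=114 > 11
  After event 9: stock=144 > 11
  After event 10: stock=133 > 11
  After event 11: stock=122 > 11
  After event 12: stock=128 > 11
  After event 13: stock=118 > 11
  After event 14: stock=103 > 11
  After event 15: stock=94 > 11
Alert events: []. Count = 0

Answer: 0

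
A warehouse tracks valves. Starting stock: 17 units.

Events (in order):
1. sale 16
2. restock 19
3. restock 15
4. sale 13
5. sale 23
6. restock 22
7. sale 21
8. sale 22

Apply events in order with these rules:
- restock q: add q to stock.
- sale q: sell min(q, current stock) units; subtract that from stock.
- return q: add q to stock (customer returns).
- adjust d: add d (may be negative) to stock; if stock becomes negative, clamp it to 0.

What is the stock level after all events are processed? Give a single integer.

Processing events:
Start: stock = 17
  Event 1 (sale 16): sell min(16,17)=16. stock: 17 - 16 = 1. total_sold = 16
  Event 2 (restock 19): 1 + 19 = 20
  Event 3 (restock 15): 20 + 15 = 35
  Event 4 (sale 13): sell min(13,35)=13. stock: 35 - 13 = 22. total_sold = 29
  Event 5 (sale 23): sell min(23,22)=22. stock: 22 - 22 = 0. total_sold = 51
  Event 6 (restock 22): 0 + 22 = 22
  Event 7 (sale 21): sell min(21,22)=21. stock: 22 - 21 = 1. total_sold = 72
  Event 8 (sale 22): sell min(22,1)=1. stock: 1 - 1 = 0. total_sold = 73
Final: stock = 0, total_sold = 73

Answer: 0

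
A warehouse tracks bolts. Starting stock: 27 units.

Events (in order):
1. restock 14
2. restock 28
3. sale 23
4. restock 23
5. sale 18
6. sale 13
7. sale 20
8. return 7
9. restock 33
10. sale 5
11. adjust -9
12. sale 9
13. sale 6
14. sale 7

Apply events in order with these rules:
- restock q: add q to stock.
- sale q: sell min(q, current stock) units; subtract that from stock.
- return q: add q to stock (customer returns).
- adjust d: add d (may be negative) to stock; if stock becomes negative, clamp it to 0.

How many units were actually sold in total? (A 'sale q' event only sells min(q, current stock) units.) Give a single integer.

Processing events:
Start: stock = 27
  Event 1 (restock 14): 27 + 14 = 41
  Event 2 (restock 28): 41 + 28 = 69
  Event 3 (sale 23): sell min(23,69)=23. stock: 69 - 23 = 46. total_sold = 23
  Event 4 (restock 23): 46 + 23 = 69
  Event 5 (sale 18): sell min(18,69)=18. stock: 69 - 18 = 51. total_sold = 41
  Event 6 (sale 13): sell min(13,51)=13. stock: 51 - 13 = 38. total_sold = 54
  Event 7 (sale 20): sell min(20,38)=20. stock: 38 - 20 = 18. total_sold = 74
  Event 8 (return 7): 18 + 7 = 25
  Event 9 (restock 33): 25 + 33 = 58
  Event 10 (sale 5): sell min(5,58)=5. stock: 58 - 5 = 53. total_sold = 79
  Event 11 (adjust -9): 53 + -9 = 44
  Event 12 (sale 9): sell min(9,44)=9. stock: 44 - 9 = 35. total_sold = 88
  Event 13 (sale 6): sell min(6,35)=6. stock: 35 - 6 = 29. total_sold = 94
  Event 14 (sale 7): sell min(7,29)=7. stock: 29 - 7 = 22. total_sold = 101
Final: stock = 22, total_sold = 101

Answer: 101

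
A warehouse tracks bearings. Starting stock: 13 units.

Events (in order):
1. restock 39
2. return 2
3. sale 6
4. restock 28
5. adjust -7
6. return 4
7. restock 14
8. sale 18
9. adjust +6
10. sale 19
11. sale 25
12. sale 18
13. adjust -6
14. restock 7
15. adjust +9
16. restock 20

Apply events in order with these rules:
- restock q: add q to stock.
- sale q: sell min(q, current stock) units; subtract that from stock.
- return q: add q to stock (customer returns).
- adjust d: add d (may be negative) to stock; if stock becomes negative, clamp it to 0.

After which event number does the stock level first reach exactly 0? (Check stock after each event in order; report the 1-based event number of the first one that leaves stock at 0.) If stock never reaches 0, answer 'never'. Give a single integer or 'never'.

Processing events:
Start: stock = 13
  Event 1 (restock 39): 13 + 39 = 52
  Event 2 (return 2): 52 + 2 = 54
  Event 3 (sale 6): sell min(6,54)=6. stock: 54 - 6 = 48. total_sold = 6
  Event 4 (restock 28): 48 + 28 = 76
  Event 5 (adjust -7): 76 + -7 = 69
  Event 6 (return 4): 69 + 4 = 73
  Event 7 (restock 14): 73 + 14 = 87
  Event 8 (sale 18): sell min(18,87)=18. stock: 87 - 18 = 69. total_sold = 24
  Event 9 (adjust +6): 69 + 6 = 75
  Event 10 (sale 19): sell min(19,75)=19. stock: 75 - 19 = 56. total_sold = 43
  Event 11 (sale 25): sell min(25,56)=25. stock: 56 - 25 = 31. total_sold = 68
  Event 12 (sale 18): sell min(18,31)=18. stock: 31 - 18 = 13. total_sold = 86
  Event 13 (adjust -6): 13 + -6 = 7
  Event 14 (restock 7): 7 + 7 = 14
  Event 15 (adjust +9): 14 + 9 = 23
  Event 16 (restock 20): 23 + 20 = 43
Final: stock = 43, total_sold = 86

Stock never reaches 0.

Answer: never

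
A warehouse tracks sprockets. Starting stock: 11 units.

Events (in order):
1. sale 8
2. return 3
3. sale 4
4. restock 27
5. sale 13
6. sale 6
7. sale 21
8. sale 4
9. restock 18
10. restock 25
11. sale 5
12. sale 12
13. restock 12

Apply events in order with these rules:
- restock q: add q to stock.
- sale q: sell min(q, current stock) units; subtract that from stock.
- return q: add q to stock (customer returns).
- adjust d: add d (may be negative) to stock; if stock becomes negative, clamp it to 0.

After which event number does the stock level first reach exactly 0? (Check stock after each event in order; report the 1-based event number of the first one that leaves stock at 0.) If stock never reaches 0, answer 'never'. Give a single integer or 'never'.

Answer: 7

Derivation:
Processing events:
Start: stock = 11
  Event 1 (sale 8): sell min(8,11)=8. stock: 11 - 8 = 3. total_sold = 8
  Event 2 (return 3): 3 + 3 = 6
  Event 3 (sale 4): sell min(4,6)=4. stock: 6 - 4 = 2. total_sold = 12
  Event 4 (restock 27): 2 + 27 = 29
  Event 5 (sale 13): sell min(13,29)=13. stock: 29 - 13 = 16. total_sold = 25
  Event 6 (sale 6): sell min(6,16)=6. stock: 16 - 6 = 10. total_sold = 31
  Event 7 (sale 21): sell min(21,10)=10. stock: 10 - 10 = 0. total_sold = 41
  Event 8 (sale 4): sell min(4,0)=0. stock: 0 - 0 = 0. total_sold = 41
  Event 9 (restock 18): 0 + 18 = 18
  Event 10 (restock 25): 18 + 25 = 43
  Event 11 (sale 5): sell min(5,43)=5. stock: 43 - 5 = 38. total_sold = 46
  Event 12 (sale 12): sell min(12,38)=12. stock: 38 - 12 = 26. total_sold = 58
  Event 13 (restock 12): 26 + 12 = 38
Final: stock = 38, total_sold = 58

First zero at event 7.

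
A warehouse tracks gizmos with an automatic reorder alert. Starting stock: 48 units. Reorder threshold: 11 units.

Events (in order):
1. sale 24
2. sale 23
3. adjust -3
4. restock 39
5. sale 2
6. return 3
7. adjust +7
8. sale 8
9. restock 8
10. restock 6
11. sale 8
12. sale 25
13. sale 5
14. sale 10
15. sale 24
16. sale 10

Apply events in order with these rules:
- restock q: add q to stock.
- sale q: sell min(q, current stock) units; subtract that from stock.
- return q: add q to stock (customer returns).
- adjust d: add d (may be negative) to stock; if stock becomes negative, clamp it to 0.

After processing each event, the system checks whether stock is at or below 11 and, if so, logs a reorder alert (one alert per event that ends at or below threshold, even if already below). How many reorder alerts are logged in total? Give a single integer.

Processing events:
Start: stock = 48
  Event 1 (sale 24): sell min(24,48)=24. stock: 48 - 24 = 24. total_sold = 24
  Event 2 (sale 23): sell min(23,24)=23. stock: 24 - 23 = 1. total_sold = 47
  Event 3 (adjust -3): 1 + -3 = 0 (clamped to 0)
  Event 4 (restock 39): 0 + 39 = 39
  Event 5 (sale 2): sell min(2,39)=2. stock: 39 - 2 = 37. total_sold = 49
  Event 6 (return 3): 37 + 3 = 40
  Event 7 (adjust +7): 40 + 7 = 47
  Event 8 (sale 8): sell min(8,47)=8. stock: 47 - 8 = 39. total_sold = 57
  Event 9 (restock 8): 39 + 8 = 47
  Event 10 (restock 6): 47 + 6 = 53
  Event 11 (sale 8): sell min(8,53)=8. stock: 53 - 8 = 45. total_sold = 65
  Event 12 (sale 25): sell min(25,45)=25. stock: 45 - 25 = 20. total_sold = 90
  Event 13 (sale 5): sell min(5,20)=5. stock: 20 - 5 = 15. total_sold = 95
  Event 14 (sale 10): sell min(10,15)=10. stock: 15 - 10 = 5. total_sold = 105
  Event 15 (sale 24): sell min(24,5)=5. stock: 5 - 5 = 0. total_sold = 110
  Event 16 (sale 10): sell min(10,0)=0. stock: 0 - 0 = 0. total_sold = 110
Final: stock = 0, total_sold = 110

Checking against threshold 11:
  After event 1: stock=24 > 11
  After event 2: stock=1 <= 11 -> ALERT
  After event 3: stock=0 <= 11 -> ALERT
  After event 4: stock=39 > 11
  After event 5: stock=37 > 11
  After event 6: stock=40 > 11
  After event 7: stock=47 > 11
  After event 8: stock=39 > 11
  After event 9: stock=47 > 11
  After event 10: stock=53 > 11
  After event 11: stock=45 > 11
  After event 12: stock=20 > 11
  After event 13: stock=15 > 11
  After event 14: stock=5 <= 11 -> ALERT
  After event 15: stock=0 <= 11 -> ALERT
  After event 16: stock=0 <= 11 -> ALERT
Alert events: [2, 3, 14, 15, 16]. Count = 5

Answer: 5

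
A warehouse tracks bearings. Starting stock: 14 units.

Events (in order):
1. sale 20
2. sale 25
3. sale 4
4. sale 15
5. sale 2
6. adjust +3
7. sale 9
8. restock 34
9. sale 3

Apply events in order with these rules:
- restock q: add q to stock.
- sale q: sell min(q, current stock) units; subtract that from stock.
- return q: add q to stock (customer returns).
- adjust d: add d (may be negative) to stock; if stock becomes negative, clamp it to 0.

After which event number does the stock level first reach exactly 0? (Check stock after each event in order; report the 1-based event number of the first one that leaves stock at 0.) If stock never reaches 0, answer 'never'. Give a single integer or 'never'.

Processing events:
Start: stock = 14
  Event 1 (sale 20): sell min(20,14)=14. stock: 14 - 14 = 0. total_sold = 14
  Event 2 (sale 25): sell min(25,0)=0. stock: 0 - 0 = 0. total_sold = 14
  Event 3 (sale 4): sell min(4,0)=0. stock: 0 - 0 = 0. total_sold = 14
  Event 4 (sale 15): sell min(15,0)=0. stock: 0 - 0 = 0. total_sold = 14
  Event 5 (sale 2): sell min(2,0)=0. stock: 0 - 0 = 0. total_sold = 14
  Event 6 (adjust +3): 0 + 3 = 3
  Event 7 (sale 9): sell min(9,3)=3. stock: 3 - 3 = 0. total_sold = 17
  Event 8 (restock 34): 0 + 34 = 34
  Event 9 (sale 3): sell min(3,34)=3. stock: 34 - 3 = 31. total_sold = 20
Final: stock = 31, total_sold = 20

First zero at event 1.

Answer: 1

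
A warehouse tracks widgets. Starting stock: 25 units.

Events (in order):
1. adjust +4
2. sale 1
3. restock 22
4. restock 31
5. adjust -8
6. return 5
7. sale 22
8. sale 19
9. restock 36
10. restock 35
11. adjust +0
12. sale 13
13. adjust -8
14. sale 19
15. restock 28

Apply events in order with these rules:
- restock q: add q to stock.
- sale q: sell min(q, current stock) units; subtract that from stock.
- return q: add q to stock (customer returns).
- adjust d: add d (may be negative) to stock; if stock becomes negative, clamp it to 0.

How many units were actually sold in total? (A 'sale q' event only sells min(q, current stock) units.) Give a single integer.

Processing events:
Start: stock = 25
  Event 1 (adjust +4): 25 + 4 = 29
  Event 2 (sale 1): sell min(1,29)=1. stock: 29 - 1 = 28. total_sold = 1
  Event 3 (restock 22): 28 + 22 = 50
  Event 4 (restock 31): 50 + 31 = 81
  Event 5 (adjust -8): 81 + -8 = 73
  Event 6 (return 5): 73 + 5 = 78
  Event 7 (sale 22): sell min(22,78)=22. stock: 78 - 22 = 56. total_sold = 23
  Event 8 (sale 19): sell min(19,56)=19. stock: 56 - 19 = 37. total_sold = 42
  Event 9 (restock 36): 37 + 36 = 73
  Event 10 (restock 35): 73 + 35 = 108
  Event 11 (adjust +0): 108 + 0 = 108
  Event 12 (sale 13): sell min(13,108)=13. stock: 108 - 13 = 95. total_sold = 55
  Event 13 (adjust -8): 95 + -8 = 87
  Event 14 (sale 19): sell min(19,87)=19. stock: 87 - 19 = 68. total_sold = 74
  Event 15 (restock 28): 68 + 28 = 96
Final: stock = 96, total_sold = 74

Answer: 74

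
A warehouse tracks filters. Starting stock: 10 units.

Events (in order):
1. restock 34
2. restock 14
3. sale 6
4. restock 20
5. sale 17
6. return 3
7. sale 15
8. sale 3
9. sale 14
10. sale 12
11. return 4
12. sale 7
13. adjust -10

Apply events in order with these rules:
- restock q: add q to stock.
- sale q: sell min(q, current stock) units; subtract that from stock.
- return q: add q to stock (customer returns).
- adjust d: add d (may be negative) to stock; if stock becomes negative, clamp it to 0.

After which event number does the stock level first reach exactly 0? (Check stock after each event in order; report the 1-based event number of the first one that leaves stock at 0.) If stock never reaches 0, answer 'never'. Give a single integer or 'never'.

Processing events:
Start: stock = 10
  Event 1 (restock 34): 10 + 34 = 44
  Event 2 (restock 14): 44 + 14 = 58
  Event 3 (sale 6): sell min(6,58)=6. stock: 58 - 6 = 52. total_sold = 6
  Event 4 (restock 20): 52 + 20 = 72
  Event 5 (sale 17): sell min(17,72)=17. stock: 72 - 17 = 55. total_sold = 23
  Event 6 (return 3): 55 + 3 = 58
  Event 7 (sale 15): sell min(15,58)=15. stock: 58 - 15 = 43. total_sold = 38
  Event 8 (sale 3): sell min(3,43)=3. stock: 43 - 3 = 40. total_sold = 41
  Event 9 (sale 14): sell min(14,40)=14. stock: 40 - 14 = 26. total_sold = 55
  Event 10 (sale 12): sell min(12,26)=12. stock: 26 - 12 = 14. total_sold = 67
  Event 11 (return 4): 14 + 4 = 18
  Event 12 (sale 7): sell min(7,18)=7. stock: 18 - 7 = 11. total_sold = 74
  Event 13 (adjust -10): 11 + -10 = 1
Final: stock = 1, total_sold = 74

Stock never reaches 0.

Answer: never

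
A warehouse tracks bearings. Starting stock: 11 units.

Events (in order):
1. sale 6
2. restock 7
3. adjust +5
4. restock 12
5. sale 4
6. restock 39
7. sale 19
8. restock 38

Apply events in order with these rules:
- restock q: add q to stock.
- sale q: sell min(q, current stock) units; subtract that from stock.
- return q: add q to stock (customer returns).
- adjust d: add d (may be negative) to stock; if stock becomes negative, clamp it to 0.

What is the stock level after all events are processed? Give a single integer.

Answer: 83

Derivation:
Processing events:
Start: stock = 11
  Event 1 (sale 6): sell min(6,11)=6. stock: 11 - 6 = 5. total_sold = 6
  Event 2 (restock 7): 5 + 7 = 12
  Event 3 (adjust +5): 12 + 5 = 17
  Event 4 (restock 12): 17 + 12 = 29
  Event 5 (sale 4): sell min(4,29)=4. stock: 29 - 4 = 25. total_sold = 10
  Event 6 (restock 39): 25 + 39 = 64
  Event 7 (sale 19): sell min(19,64)=19. stock: 64 - 19 = 45. total_sold = 29
  Event 8 (restock 38): 45 + 38 = 83
Final: stock = 83, total_sold = 29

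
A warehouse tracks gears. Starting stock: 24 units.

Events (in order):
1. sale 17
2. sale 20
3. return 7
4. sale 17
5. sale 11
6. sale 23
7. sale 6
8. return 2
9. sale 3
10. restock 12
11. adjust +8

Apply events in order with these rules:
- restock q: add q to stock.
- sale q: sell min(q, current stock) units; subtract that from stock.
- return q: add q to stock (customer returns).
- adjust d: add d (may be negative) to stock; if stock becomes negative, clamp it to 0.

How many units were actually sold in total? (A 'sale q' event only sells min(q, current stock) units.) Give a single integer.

Answer: 33

Derivation:
Processing events:
Start: stock = 24
  Event 1 (sale 17): sell min(17,24)=17. stock: 24 - 17 = 7. total_sold = 17
  Event 2 (sale 20): sell min(20,7)=7. stock: 7 - 7 = 0. total_sold = 24
  Event 3 (return 7): 0 + 7 = 7
  Event 4 (sale 17): sell min(17,7)=7. stock: 7 - 7 = 0. total_sold = 31
  Event 5 (sale 11): sell min(11,0)=0. stock: 0 - 0 = 0. total_sold = 31
  Event 6 (sale 23): sell min(23,0)=0. stock: 0 - 0 = 0. total_sold = 31
  Event 7 (sale 6): sell min(6,0)=0. stock: 0 - 0 = 0. total_sold = 31
  Event 8 (return 2): 0 + 2 = 2
  Event 9 (sale 3): sell min(3,2)=2. stock: 2 - 2 = 0. total_sold = 33
  Event 10 (restock 12): 0 + 12 = 12
  Event 11 (adjust +8): 12 + 8 = 20
Final: stock = 20, total_sold = 33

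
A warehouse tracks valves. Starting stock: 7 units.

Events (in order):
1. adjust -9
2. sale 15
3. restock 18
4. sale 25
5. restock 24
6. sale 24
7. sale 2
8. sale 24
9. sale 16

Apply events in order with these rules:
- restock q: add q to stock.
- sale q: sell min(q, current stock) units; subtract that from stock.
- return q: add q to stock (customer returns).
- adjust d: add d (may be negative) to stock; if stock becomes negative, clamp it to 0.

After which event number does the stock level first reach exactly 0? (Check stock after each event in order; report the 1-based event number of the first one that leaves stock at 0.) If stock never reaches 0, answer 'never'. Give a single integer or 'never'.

Processing events:
Start: stock = 7
  Event 1 (adjust -9): 7 + -9 = 0 (clamped to 0)
  Event 2 (sale 15): sell min(15,0)=0. stock: 0 - 0 = 0. total_sold = 0
  Event 3 (restock 18): 0 + 18 = 18
  Event 4 (sale 25): sell min(25,18)=18. stock: 18 - 18 = 0. total_sold = 18
  Event 5 (restock 24): 0 + 24 = 24
  Event 6 (sale 24): sell min(24,24)=24. stock: 24 - 24 = 0. total_sold = 42
  Event 7 (sale 2): sell min(2,0)=0. stock: 0 - 0 = 0. total_sold = 42
  Event 8 (sale 24): sell min(24,0)=0. stock: 0 - 0 = 0. total_sold = 42
  Event 9 (sale 16): sell min(16,0)=0. stock: 0 - 0 = 0. total_sold = 42
Final: stock = 0, total_sold = 42

First zero at event 1.

Answer: 1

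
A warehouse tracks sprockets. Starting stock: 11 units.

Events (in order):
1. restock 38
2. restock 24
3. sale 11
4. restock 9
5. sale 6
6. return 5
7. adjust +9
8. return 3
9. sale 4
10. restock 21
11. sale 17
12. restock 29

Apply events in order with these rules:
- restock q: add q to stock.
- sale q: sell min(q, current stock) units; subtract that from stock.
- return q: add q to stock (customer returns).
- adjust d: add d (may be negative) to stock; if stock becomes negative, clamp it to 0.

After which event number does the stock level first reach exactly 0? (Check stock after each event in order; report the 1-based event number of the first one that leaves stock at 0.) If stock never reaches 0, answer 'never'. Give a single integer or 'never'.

Processing events:
Start: stock = 11
  Event 1 (restock 38): 11 + 38 = 49
  Event 2 (restock 24): 49 + 24 = 73
  Event 3 (sale 11): sell min(11,73)=11. stock: 73 - 11 = 62. total_sold = 11
  Event 4 (restock 9): 62 + 9 = 71
  Event 5 (sale 6): sell min(6,71)=6. stock: 71 - 6 = 65. total_sold = 17
  Event 6 (return 5): 65 + 5 = 70
  Event 7 (adjust +9): 70 + 9 = 79
  Event 8 (return 3): 79 + 3 = 82
  Event 9 (sale 4): sell min(4,82)=4. stock: 82 - 4 = 78. total_sold = 21
  Event 10 (restock 21): 78 + 21 = 99
  Event 11 (sale 17): sell min(17,99)=17. stock: 99 - 17 = 82. total_sold = 38
  Event 12 (restock 29): 82 + 29 = 111
Final: stock = 111, total_sold = 38

Stock never reaches 0.

Answer: never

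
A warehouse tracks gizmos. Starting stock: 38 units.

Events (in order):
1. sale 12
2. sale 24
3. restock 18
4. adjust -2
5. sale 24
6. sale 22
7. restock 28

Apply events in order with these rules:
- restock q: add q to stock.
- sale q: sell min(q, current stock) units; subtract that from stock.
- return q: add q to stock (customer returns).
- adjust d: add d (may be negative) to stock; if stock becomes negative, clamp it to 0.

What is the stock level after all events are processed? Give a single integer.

Processing events:
Start: stock = 38
  Event 1 (sale 12): sell min(12,38)=12. stock: 38 - 12 = 26. total_sold = 12
  Event 2 (sale 24): sell min(24,26)=24. stock: 26 - 24 = 2. total_sold = 36
  Event 3 (restock 18): 2 + 18 = 20
  Event 4 (adjust -2): 20 + -2 = 18
  Event 5 (sale 24): sell min(24,18)=18. stock: 18 - 18 = 0. total_sold = 54
  Event 6 (sale 22): sell min(22,0)=0. stock: 0 - 0 = 0. total_sold = 54
  Event 7 (restock 28): 0 + 28 = 28
Final: stock = 28, total_sold = 54

Answer: 28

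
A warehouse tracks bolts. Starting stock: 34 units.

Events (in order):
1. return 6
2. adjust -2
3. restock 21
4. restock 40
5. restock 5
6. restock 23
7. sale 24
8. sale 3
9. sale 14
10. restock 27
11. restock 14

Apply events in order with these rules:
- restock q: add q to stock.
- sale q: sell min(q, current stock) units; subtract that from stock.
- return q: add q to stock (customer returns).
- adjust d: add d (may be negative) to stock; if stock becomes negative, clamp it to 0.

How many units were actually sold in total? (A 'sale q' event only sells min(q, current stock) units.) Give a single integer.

Answer: 41

Derivation:
Processing events:
Start: stock = 34
  Event 1 (return 6): 34 + 6 = 40
  Event 2 (adjust -2): 40 + -2 = 38
  Event 3 (restock 21): 38 + 21 = 59
  Event 4 (restock 40): 59 + 40 = 99
  Event 5 (restock 5): 99 + 5 = 104
  Event 6 (restock 23): 104 + 23 = 127
  Event 7 (sale 24): sell min(24,127)=24. stock: 127 - 24 = 103. total_sold = 24
  Event 8 (sale 3): sell min(3,103)=3. stock: 103 - 3 = 100. total_sold = 27
  Event 9 (sale 14): sell min(14,100)=14. stock: 100 - 14 = 86. total_sold = 41
  Event 10 (restock 27): 86 + 27 = 113
  Event 11 (restock 14): 113 + 14 = 127
Final: stock = 127, total_sold = 41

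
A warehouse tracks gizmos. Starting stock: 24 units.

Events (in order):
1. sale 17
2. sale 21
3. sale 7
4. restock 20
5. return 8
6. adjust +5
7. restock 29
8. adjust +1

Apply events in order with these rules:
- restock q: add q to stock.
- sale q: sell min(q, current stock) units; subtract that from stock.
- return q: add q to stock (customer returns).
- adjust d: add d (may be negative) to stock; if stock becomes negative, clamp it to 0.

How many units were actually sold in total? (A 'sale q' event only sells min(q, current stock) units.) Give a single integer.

Answer: 24

Derivation:
Processing events:
Start: stock = 24
  Event 1 (sale 17): sell min(17,24)=17. stock: 24 - 17 = 7. total_sold = 17
  Event 2 (sale 21): sell min(21,7)=7. stock: 7 - 7 = 0. total_sold = 24
  Event 3 (sale 7): sell min(7,0)=0. stock: 0 - 0 = 0. total_sold = 24
  Event 4 (restock 20): 0 + 20 = 20
  Event 5 (return 8): 20 + 8 = 28
  Event 6 (adjust +5): 28 + 5 = 33
  Event 7 (restock 29): 33 + 29 = 62
  Event 8 (adjust +1): 62 + 1 = 63
Final: stock = 63, total_sold = 24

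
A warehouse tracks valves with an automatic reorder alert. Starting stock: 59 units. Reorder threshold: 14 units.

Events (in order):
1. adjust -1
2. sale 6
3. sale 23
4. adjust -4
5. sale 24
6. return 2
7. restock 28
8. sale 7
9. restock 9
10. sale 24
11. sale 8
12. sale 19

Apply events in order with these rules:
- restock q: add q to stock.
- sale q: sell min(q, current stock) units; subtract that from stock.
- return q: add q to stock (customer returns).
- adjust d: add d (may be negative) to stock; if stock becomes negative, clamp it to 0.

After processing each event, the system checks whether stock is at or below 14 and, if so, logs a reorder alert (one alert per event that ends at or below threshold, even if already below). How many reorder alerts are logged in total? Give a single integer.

Answer: 5

Derivation:
Processing events:
Start: stock = 59
  Event 1 (adjust -1): 59 + -1 = 58
  Event 2 (sale 6): sell min(6,58)=6. stock: 58 - 6 = 52. total_sold = 6
  Event 3 (sale 23): sell min(23,52)=23. stock: 52 - 23 = 29. total_sold = 29
  Event 4 (adjust -4): 29 + -4 = 25
  Event 5 (sale 24): sell min(24,25)=24. stock: 25 - 24 = 1. total_sold = 53
  Event 6 (return 2): 1 + 2 = 3
  Event 7 (restock 28): 3 + 28 = 31
  Event 8 (sale 7): sell min(7,31)=7. stock: 31 - 7 = 24. total_sold = 60
  Event 9 (restock 9): 24 + 9 = 33
  Event 10 (sale 24): sell min(24,33)=24. stock: 33 - 24 = 9. total_sold = 84
  Event 11 (sale 8): sell min(8,9)=8. stock: 9 - 8 = 1. total_sold = 92
  Event 12 (sale 19): sell min(19,1)=1. stock: 1 - 1 = 0. total_sold = 93
Final: stock = 0, total_sold = 93

Checking against threshold 14:
  After event 1: stock=58 > 14
  After event 2: stock=52 > 14
  After event 3: stock=29 > 14
  After event 4: stock=25 > 14
  After event 5: stock=1 <= 14 -> ALERT
  After event 6: stock=3 <= 14 -> ALERT
  After event 7: stock=31 > 14
  After event 8: stock=24 > 14
  After event 9: stock=33 > 14
  After event 10: stock=9 <= 14 -> ALERT
  After event 11: stock=1 <= 14 -> ALERT
  After event 12: stock=0 <= 14 -> ALERT
Alert events: [5, 6, 10, 11, 12]. Count = 5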